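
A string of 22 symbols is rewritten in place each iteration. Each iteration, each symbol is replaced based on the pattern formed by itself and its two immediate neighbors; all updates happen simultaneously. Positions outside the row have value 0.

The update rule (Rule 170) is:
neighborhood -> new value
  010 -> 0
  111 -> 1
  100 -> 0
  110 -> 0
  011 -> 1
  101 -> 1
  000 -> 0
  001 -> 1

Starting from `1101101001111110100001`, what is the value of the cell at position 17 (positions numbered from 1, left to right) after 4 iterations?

1011010011111101000010
0110100111111010000100
1101001111110100001000
1010011111101000010000
position 17 holds 0

0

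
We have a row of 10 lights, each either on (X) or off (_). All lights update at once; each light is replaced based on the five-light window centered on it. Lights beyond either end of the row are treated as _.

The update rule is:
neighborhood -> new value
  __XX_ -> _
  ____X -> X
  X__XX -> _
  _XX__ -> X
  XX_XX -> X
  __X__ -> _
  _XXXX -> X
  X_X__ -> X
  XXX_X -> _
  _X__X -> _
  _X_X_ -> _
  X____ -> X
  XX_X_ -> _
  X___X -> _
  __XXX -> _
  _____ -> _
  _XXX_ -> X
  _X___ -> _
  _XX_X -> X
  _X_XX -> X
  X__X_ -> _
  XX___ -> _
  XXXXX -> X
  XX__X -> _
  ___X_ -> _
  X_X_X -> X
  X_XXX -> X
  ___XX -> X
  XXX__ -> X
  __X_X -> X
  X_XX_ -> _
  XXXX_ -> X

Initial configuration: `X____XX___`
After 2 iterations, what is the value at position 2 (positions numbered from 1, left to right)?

__XXX_X_X_
XX_X__X_X_
position 2 holds X

X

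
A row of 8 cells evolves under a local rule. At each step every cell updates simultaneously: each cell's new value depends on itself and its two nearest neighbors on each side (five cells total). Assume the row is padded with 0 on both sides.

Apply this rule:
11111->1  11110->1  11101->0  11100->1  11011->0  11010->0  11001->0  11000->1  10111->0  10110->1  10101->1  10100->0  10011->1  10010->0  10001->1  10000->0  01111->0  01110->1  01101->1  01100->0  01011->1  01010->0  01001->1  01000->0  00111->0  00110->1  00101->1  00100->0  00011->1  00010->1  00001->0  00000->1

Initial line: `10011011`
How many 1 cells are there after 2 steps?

2

01111010
10010000
count of 1: 2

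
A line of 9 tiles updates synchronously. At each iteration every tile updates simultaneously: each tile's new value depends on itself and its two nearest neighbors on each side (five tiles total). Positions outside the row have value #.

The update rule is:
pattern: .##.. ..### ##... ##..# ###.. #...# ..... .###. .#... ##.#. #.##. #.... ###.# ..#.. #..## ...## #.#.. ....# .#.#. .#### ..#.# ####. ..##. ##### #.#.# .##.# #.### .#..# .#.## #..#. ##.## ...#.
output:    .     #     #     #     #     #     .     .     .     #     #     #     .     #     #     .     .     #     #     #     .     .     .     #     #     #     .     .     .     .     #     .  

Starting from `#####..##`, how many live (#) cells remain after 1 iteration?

8

###.#####
count of #: 8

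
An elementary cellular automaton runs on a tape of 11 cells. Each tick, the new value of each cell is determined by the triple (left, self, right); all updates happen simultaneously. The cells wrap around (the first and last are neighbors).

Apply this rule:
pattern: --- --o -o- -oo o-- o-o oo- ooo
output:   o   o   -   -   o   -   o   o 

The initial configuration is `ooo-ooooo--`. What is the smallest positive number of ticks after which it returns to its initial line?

22

-oo--oooooo
--ooo-ooooo
oo-oo--oooo
oo--ooo-ooo
oooo-oo--oo
oooo--ooo-o
oooooo-oo--
-ooooo--ooo
--oooooo-oo
oo-ooooo--o
oo--oooooo-
-ooo-ooooo-
o-oo--ooooo
o--ooo-oooo
ooo-oo--ooo
ooo--ooo-oo
ooooo-oo--o
ooooo--ooo-
-oooooo-oo-
o-ooooo--oo
o--oooooo-o
ooo-ooooo--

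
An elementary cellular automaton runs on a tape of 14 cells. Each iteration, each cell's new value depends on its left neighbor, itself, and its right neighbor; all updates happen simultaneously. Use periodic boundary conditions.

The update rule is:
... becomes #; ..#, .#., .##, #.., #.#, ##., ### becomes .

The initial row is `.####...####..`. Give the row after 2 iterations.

iteration 1: ......#......#
iteration 2: .####...####..

.####...####..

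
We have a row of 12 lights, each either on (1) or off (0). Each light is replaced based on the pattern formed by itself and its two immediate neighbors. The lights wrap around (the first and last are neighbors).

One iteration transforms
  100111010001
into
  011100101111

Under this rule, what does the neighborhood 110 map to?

0

At position 0 the neighborhood is 110; the next row has 0 there.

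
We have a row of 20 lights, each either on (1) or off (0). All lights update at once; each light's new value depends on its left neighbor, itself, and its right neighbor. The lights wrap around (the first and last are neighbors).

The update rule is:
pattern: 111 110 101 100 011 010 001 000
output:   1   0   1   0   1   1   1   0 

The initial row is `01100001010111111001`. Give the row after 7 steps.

11000011111111110011
10000111111111100111
00001111111111001111
00011111111110011110
00111111111100111100
01111111111001111000
11111111110011110000

11111111110011110000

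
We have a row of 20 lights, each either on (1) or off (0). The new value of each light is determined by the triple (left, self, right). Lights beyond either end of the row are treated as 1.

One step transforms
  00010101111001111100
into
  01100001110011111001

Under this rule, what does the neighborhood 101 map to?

At position 4 the neighborhood is 101; the next row has 0 there.

0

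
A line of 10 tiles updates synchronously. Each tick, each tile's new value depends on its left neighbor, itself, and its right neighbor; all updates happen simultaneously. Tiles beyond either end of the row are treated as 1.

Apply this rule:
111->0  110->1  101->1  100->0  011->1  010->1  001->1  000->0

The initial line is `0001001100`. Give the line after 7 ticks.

1101000001

tick 1: 0011011101
tick 2: 0111110111
tick 3: 1100011100
tick 4: 0100110101
tick 5: 1101111111
tick 6: 0111000000
tick 7: 1101000001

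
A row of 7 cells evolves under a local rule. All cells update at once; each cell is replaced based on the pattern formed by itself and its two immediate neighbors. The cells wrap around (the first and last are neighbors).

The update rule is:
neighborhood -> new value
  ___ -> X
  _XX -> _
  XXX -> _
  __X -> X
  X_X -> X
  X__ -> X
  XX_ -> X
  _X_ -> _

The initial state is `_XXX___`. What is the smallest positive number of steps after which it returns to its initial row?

X__XXXX
XXX____
__XXXXX
XX____X
_XXXXX_
X____XX
XXXXX__
____XXX
XXXX__X
___XXX_
XXX__XX
__XXX__
XX__XXX
_XXX___

14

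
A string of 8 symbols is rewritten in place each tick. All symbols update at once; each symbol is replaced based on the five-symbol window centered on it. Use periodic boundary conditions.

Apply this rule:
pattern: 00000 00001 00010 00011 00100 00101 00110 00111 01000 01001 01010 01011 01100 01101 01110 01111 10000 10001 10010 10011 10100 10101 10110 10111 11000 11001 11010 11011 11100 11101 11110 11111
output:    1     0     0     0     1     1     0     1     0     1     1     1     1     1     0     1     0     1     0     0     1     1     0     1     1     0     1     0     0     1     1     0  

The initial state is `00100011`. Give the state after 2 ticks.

10111101

00101001
10111101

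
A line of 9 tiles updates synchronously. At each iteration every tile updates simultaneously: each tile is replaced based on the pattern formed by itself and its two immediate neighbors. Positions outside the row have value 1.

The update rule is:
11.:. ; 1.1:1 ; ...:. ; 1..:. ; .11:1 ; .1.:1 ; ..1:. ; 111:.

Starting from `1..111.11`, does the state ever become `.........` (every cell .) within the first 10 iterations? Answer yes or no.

no

...1..11.
...1..1.1
...1..111
...1..1..
...1..1..  (fixed point — unchanged through iteration 10)
iteration 10 is ...1..1.., still not uniform .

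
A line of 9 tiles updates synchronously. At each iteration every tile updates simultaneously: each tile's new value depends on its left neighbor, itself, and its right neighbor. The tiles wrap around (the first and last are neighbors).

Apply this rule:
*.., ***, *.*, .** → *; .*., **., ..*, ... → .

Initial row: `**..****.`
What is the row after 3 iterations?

*.*.***.*
.*.***.**
*.***.**.

*.***.**.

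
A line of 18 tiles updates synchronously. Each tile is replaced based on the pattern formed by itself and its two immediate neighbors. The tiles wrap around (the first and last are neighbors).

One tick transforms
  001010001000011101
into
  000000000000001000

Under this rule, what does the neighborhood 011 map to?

0

At position 13 the neighborhood is 011; the next row has 0 there.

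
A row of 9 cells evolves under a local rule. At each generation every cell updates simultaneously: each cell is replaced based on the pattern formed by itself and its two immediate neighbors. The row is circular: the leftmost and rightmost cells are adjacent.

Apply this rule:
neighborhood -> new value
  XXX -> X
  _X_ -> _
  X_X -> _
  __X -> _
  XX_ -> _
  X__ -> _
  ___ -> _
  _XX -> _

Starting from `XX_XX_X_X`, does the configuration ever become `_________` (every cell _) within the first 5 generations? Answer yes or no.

X________
_________
all cells are _ at generation 2

yes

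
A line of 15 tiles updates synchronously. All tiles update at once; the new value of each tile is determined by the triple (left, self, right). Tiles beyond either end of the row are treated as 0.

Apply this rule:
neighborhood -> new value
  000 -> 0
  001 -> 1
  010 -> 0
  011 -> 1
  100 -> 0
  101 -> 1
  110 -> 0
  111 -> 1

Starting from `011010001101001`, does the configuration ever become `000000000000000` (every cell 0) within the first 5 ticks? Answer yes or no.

no

tick 1: 110100011010010
tick 2: 101000110100100
tick 3: 010001101001000
tick 4: 100011010010000
tick 5: 000110100100000
tick 5 is 000110100100000, still not uniform 0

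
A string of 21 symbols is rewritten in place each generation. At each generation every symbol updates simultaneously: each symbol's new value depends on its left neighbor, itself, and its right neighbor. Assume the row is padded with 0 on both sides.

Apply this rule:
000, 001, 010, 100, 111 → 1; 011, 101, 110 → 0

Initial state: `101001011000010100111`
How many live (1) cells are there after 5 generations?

101111000111110111010
100110111011100010011
111000010001011111100
010111111111001111011
110011111110110110000
count of 1: 13

13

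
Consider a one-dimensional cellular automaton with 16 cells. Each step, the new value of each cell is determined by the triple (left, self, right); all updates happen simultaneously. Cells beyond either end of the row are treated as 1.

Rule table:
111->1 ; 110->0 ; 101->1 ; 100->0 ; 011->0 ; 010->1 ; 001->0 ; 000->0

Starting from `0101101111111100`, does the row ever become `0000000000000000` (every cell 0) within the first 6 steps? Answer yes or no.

step 1: 1110010111111000
step 2: 1100011011110000
step 3: 1000000101100000
step 4: 0000000110000000
step 5: 0000000000000000
all cells are 0 at step 5

yes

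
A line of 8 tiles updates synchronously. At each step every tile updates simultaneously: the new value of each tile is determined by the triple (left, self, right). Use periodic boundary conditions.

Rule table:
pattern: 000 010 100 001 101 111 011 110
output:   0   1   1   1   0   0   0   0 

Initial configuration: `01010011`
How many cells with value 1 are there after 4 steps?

5

step 1: 01011100
step 2: 11000010
step 3: 00100110
step 4: 01111001
count of 1: 5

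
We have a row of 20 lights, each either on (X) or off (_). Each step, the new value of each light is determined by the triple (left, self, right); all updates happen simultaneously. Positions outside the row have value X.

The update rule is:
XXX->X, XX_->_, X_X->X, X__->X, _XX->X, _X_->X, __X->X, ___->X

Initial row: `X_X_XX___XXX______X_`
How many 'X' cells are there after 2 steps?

_XXXX_XXXXX_XXXXXXXX
XXXX_XXXXX_XXXXXXXXX
count of X: 18

18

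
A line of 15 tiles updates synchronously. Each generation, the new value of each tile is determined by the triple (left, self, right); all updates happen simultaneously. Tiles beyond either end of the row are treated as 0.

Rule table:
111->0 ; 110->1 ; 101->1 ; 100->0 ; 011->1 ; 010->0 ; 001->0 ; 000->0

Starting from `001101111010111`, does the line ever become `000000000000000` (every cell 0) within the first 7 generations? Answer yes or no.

001111001101101
001001001111110
000000001000010
000000000000000
all cells are 0 at generation 4

yes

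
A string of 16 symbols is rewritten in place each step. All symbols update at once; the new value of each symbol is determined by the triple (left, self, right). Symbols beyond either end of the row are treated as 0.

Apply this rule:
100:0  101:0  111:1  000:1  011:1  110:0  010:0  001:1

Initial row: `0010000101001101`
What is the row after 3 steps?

0011100111100110

1100111000011000
1001110011110011
0011100111100110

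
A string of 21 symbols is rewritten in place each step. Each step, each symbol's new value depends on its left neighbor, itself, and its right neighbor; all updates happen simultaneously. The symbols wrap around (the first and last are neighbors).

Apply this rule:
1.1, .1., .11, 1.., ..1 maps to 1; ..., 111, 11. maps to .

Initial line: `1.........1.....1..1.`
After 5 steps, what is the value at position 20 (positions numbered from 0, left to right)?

1

11.......111...111111
..1.....11..1.11.....
.111...11.11111.1....
11..1.11.11....111...
1.11111.11.1..11..1.1
position 20 holds 1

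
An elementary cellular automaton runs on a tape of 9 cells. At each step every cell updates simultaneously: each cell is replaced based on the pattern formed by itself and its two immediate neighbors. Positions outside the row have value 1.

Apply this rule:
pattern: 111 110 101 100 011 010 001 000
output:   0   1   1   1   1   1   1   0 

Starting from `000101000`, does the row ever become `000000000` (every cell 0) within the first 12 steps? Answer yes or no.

yes

101111101
111000111
001101100
111111111
000000000
all cells are 0 at step 5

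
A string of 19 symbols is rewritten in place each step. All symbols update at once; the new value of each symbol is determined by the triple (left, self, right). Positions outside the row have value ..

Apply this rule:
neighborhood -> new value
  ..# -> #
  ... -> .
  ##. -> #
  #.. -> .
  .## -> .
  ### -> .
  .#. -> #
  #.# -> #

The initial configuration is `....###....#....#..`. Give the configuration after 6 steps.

.#.#..##.####.#.#..

...#..#...##...##..
..##.##..#.#..#.#..
.#.##.#.####.####..
###.####...##...#..
..##...#..#.#..##..
.#.#..##.####.#.#..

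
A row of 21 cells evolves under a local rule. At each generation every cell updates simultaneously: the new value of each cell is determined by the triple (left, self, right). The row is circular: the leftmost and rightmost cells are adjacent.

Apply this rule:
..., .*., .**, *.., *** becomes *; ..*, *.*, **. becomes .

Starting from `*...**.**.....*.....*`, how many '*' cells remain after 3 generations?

generation 1: .**.*..*.****.*****.*
generation 2: .*..**.*.***..****..*
generation 3: .**.*..*.**.*.***.*.*
count of *: 12

12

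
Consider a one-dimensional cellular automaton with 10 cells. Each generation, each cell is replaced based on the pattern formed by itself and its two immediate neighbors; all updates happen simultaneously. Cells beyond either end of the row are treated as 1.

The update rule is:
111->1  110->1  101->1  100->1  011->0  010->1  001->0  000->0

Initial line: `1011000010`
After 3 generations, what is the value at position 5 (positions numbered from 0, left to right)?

1

1101100011
1110110001
1111011000
position 5 holds 1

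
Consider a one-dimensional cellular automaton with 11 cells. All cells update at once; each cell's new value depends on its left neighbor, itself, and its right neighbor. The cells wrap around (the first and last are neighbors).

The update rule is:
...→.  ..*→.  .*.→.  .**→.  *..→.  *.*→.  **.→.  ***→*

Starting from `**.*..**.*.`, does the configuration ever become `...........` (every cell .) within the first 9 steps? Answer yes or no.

yes

...........
all cells are . at step 1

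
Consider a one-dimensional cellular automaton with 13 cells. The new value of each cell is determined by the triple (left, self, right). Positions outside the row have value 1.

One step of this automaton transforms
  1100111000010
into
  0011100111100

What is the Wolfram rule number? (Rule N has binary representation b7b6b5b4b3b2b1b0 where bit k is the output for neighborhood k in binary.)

position 0: 111 → 0  (bit 7 = 0)
position 1: 110 → 0  (bit 6 = 0)
position 12: 101 → 0  (bit 5 = 0)
position 2: 100 → 1  (bit 4 = 1)
position 4: 011 → 1  (bit 3 = 1)
position 11: 010 → 0  (bit 2 = 0)
position 3: 001 → 1  (bit 1 = 1)
position 8: 000 → 1  (bit 0 = 1)
bits b7..b0 = 00011011 = 27

27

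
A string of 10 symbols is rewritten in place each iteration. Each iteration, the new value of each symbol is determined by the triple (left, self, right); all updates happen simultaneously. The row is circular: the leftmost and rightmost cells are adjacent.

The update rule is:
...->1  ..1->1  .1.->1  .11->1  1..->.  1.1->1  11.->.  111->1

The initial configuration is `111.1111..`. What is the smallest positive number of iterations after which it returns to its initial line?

iteration 1: 11.1111..1
iteration 2: 1.1111..11
iteration 3: .1111..111
iteration 4: 1111..111.
iteration 5: 111..111.1
iteration 6: 11..111.11
iteration 7: 1..111.111
iteration 8: ..111.1111
iteration 9: .111.1111.
iteration 10: 111.1111..

10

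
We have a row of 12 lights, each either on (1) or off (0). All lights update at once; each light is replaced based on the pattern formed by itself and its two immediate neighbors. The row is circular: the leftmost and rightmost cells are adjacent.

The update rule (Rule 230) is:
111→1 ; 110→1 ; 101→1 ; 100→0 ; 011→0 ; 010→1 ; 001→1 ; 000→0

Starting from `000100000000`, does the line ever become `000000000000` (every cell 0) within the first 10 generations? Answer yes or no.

generation 1: 001100000000
generation 2: 010100000000
generation 3: 111100000000
generation 4: 011100000001
generation 5: 101100000011
generation 6: 110100000101
generation 7: 111100001110
generation 8: 011100010111
generation 9: 101100111011
generation 10: 110101011101
generation 10 is 110101011101, still not uniform 0

no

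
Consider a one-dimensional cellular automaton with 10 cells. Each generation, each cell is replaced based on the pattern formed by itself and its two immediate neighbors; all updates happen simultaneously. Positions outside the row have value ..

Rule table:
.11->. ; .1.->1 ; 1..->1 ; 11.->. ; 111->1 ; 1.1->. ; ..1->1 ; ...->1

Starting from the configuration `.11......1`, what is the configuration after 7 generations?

1.1......1

generation 1: 1..1111111
generation 2: 111.11111.
generation 3: .1...111.1
generation 4: 11111.1..1
generation 5: .111..1111
generation 6: 1.1.11.11.
generation 7: 1.1......1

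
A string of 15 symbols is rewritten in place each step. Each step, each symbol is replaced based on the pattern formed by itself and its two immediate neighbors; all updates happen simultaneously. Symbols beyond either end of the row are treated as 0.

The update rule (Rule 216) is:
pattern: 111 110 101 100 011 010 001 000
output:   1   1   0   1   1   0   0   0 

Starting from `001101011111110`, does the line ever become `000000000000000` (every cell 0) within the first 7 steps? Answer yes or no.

step 1: 001100011111111
step 2: 001110011111111
step 3: 001111011111111
step 4: 001111011111111  (fixed point — unchanged through step 7)
step 7 is 001111011111111, still not uniform 0

no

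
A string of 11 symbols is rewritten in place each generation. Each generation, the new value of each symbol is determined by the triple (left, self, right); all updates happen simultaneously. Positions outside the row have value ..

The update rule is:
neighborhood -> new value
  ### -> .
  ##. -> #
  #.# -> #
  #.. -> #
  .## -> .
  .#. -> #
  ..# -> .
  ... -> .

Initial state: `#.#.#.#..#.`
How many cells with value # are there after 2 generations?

3

########.##
.......##.#
count of #: 3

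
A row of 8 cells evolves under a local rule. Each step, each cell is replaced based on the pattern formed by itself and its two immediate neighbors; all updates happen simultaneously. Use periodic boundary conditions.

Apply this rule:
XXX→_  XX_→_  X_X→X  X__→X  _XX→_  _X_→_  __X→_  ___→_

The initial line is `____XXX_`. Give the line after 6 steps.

____X___

_______X
X_______
_X______
__X_____
___X____
____X___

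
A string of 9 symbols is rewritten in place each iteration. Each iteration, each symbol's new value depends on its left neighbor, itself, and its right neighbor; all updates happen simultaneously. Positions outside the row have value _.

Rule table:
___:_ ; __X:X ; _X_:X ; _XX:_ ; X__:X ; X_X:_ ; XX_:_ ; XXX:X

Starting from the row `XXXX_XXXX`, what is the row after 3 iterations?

XXXX_XXXX

_XX___XX_
X__X_X__X
XXXX_XXXX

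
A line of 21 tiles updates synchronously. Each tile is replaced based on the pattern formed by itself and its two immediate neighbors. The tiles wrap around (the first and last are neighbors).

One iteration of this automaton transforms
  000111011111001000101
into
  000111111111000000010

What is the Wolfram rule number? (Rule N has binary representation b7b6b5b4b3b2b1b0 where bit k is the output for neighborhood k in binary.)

position 4: 111 → 1  (bit 7 = 1)
position 5: 110 → 1  (bit 6 = 1)
position 6: 101 → 1  (bit 5 = 1)
position 0: 100 → 0  (bit 4 = 0)
position 3: 011 → 1  (bit 3 = 1)
position 14: 010 → 0  (bit 2 = 0)
position 2: 001 → 0  (bit 1 = 0)
position 1: 000 → 0  (bit 0 = 0)
bits b7..b0 = 11101000 = 232

232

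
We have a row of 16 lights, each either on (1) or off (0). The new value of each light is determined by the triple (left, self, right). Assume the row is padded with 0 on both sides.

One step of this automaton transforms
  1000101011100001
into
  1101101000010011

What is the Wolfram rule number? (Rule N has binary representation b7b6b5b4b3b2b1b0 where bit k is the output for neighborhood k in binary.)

position 9: 111 → 0  (bit 7 = 0)
position 10: 110 → 0  (bit 6 = 0)
position 5: 101 → 0  (bit 5 = 0)
position 1: 100 → 1  (bit 4 = 1)
position 8: 011 → 0  (bit 3 = 0)
position 0: 010 → 1  (bit 2 = 1)
position 3: 001 → 1  (bit 1 = 1)
position 2: 000 → 0  (bit 0 = 0)
bits b7..b0 = 00010110 = 22

22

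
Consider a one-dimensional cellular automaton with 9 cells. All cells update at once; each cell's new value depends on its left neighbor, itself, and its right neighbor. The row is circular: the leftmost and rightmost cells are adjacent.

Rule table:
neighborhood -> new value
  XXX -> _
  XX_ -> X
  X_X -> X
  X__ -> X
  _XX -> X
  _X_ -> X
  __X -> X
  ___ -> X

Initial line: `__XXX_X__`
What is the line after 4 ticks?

__XXX____

XXX_XXXXX
__XXX____
XXX_XXXXX  (repeats tick 1; period 2)
tick 4: __XXX____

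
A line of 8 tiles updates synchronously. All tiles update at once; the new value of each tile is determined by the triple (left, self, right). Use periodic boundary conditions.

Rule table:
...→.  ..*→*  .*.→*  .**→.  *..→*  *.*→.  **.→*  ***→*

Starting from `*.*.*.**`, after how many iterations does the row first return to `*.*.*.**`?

8

*.*.*..*
*.*.***.
*.*..**.
*.***.*.
*..**.*.
***.*.*.
.**.*.*.
*.*.*.**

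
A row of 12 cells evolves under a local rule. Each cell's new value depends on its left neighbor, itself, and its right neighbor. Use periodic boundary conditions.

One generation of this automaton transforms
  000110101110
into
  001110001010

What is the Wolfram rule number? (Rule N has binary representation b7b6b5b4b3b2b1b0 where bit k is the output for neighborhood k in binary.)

74

position 9: 111 → 0  (bit 7 = 0)
position 4: 110 → 1  (bit 6 = 1)
position 5: 101 → 0  (bit 5 = 0)
position 11: 100 → 0  (bit 4 = 0)
position 3: 011 → 1  (bit 3 = 1)
position 6: 010 → 0  (bit 2 = 0)
position 2: 001 → 1  (bit 1 = 1)
position 0: 000 → 0  (bit 0 = 0)
bits b7..b0 = 01001010 = 74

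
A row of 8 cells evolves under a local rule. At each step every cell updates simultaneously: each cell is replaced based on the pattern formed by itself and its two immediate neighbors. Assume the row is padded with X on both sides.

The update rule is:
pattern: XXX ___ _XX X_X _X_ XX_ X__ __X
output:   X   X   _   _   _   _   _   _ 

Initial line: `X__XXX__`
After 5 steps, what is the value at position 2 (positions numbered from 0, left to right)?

____X___
_XX___X_
____X___  (repeats step 1; period 2)
step 5: ____X___
position 2 holds _

_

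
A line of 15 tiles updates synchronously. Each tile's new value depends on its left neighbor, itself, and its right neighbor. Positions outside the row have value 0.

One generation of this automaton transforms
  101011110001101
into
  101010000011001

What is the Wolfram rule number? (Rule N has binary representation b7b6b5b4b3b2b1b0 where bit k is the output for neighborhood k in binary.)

position 5: 111 → 0  (bit 7 = 0)
position 7: 110 → 0  (bit 6 = 0)
position 1: 101 → 0  (bit 5 = 0)
position 8: 100 → 0  (bit 4 = 0)
position 4: 011 → 1  (bit 3 = 1)
position 0: 010 → 1  (bit 2 = 1)
position 10: 001 → 1  (bit 1 = 1)
position 9: 000 → 0  (bit 0 = 0)
bits b7..b0 = 00001110 = 14

14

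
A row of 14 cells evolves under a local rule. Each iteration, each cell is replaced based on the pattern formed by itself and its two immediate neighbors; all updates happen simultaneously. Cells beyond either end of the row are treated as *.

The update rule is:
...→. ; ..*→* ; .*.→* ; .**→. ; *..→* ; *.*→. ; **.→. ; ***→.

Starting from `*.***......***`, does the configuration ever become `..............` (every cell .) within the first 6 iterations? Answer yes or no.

no

iteration 1: .....*....*...
iteration 2: *...***..***.*
iteration 3: .*.*...**.....
iteration 4: .*.**.*..*...*
iteration 5: .*....*****.*.
iteration 6: .**..*......*.
iteration 6 is .**..*......*., still not uniform .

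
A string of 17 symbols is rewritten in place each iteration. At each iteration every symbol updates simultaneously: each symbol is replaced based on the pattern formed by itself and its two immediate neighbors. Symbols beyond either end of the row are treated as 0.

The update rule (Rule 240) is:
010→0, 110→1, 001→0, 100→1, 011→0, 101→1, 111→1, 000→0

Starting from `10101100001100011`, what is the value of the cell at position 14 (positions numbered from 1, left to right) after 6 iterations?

0

01010110000110001
00101011000011000
00010101100001100
00001010110000110
00000101011000011
00000010101100001
position 14 holds 0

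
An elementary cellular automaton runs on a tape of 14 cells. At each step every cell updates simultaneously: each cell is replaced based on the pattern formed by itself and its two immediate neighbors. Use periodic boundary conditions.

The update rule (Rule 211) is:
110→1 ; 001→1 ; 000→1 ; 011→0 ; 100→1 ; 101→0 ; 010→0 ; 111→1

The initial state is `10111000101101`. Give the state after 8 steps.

10011111000100
01101111111011
00100111111001
11011011111110
01001001111110
10110110111111
10010010011111
11101101101111

11101101101111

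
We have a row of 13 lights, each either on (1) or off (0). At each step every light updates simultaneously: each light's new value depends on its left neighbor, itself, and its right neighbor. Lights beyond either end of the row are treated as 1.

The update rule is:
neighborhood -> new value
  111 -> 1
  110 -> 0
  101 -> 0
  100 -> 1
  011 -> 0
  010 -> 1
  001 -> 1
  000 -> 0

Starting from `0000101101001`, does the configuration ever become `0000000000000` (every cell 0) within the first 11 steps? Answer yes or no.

no

step 1: 1001100001110
step 2: 0110010010100
step 3: 0001111110111
step 4: 1010111100011
step 5: 0010011010101
step 6: 1111100010100
step 7: 1111010110111
step 8: 1110010000011
step 9: 1101111000101
step 10: 1000110101100
step 11: 0101000100011
step 11 is 0101000100011, still not uniform 0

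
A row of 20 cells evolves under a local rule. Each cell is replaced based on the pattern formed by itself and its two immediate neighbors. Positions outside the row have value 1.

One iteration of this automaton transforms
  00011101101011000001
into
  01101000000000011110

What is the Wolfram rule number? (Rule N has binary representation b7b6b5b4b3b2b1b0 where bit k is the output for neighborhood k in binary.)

131

position 4: 111 → 1  (bit 7 = 1)
position 5: 110 → 0  (bit 6 = 0)
position 6: 101 → 0  (bit 5 = 0)
position 0: 100 → 0  (bit 4 = 0)
position 3: 011 → 0  (bit 3 = 0)
position 10: 010 → 0  (bit 2 = 0)
position 2: 001 → 1  (bit 1 = 1)
position 1: 000 → 1  (bit 0 = 1)
bits b7..b0 = 10000011 = 131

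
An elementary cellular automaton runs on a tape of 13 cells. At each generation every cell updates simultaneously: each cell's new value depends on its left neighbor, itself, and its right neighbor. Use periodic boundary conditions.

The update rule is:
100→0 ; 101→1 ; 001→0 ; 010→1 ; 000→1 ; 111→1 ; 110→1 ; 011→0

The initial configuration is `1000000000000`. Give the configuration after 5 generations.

1111101111111

1011111111110
1101111111111
1110111111111
1111011111111
1111101111111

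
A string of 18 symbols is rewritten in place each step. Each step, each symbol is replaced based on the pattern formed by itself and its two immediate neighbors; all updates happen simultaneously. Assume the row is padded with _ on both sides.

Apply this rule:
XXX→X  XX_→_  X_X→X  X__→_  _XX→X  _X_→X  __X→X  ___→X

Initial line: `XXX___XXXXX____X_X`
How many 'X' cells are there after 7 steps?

XX__XXXXXX__XXXXXX
X__XXXXXX__XXXXXX_
X_XXXXXX__XXXXXX__
XXXXXXX__XXXXXX__X
XXXXXX__XXXXXX__XX
XXXXX__XXXXXX__XX_
XXXX__XXXXXX__XX__
count of X: 12

12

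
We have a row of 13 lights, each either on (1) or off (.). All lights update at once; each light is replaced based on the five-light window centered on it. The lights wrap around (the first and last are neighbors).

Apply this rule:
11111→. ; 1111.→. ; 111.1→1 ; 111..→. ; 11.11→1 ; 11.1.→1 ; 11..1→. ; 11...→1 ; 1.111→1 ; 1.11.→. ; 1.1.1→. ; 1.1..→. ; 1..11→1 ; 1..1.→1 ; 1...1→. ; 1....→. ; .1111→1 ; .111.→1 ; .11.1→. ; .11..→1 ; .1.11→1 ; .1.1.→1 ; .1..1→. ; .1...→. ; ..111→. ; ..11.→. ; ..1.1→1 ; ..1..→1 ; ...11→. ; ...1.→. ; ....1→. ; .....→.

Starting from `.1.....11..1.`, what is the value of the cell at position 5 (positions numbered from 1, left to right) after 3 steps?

.

step 1: 11......1.11.
step 2: .11.....11..1
step 3: 1.11.....1.11
position 5 holds .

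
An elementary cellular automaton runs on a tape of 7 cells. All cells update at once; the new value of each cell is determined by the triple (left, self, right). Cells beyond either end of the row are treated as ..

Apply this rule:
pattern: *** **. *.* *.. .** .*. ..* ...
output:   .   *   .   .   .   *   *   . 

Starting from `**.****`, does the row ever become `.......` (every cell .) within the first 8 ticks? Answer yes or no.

no

.*....*
**...**
.*..*.*
**.**.*
.*..*.*  (repeats tick 3; period 2)
tick 8: **.**.*
tick 8 is **.**.*, still not uniform .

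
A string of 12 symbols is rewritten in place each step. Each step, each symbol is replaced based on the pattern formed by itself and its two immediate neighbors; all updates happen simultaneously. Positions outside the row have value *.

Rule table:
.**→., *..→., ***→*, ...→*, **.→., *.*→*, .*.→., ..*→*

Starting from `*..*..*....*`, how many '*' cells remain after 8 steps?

6

step 1: ..*..*..***.
step 2: .*..*..*.*.*
step 3: *..*..*.*.*.
step 4: ..*..*.*.*.*
step 5: .*..*.*.*.*.
step 6: *..*.*.*.*.*
step 7: ..*.*.*.*.*.
step 8: .*.*.*.*.*.*
count of *: 6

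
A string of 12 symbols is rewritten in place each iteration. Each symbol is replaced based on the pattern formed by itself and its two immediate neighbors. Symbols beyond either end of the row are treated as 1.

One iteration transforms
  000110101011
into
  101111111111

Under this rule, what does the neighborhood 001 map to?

1

At position 2 the neighborhood is 001; the next row has 1 there.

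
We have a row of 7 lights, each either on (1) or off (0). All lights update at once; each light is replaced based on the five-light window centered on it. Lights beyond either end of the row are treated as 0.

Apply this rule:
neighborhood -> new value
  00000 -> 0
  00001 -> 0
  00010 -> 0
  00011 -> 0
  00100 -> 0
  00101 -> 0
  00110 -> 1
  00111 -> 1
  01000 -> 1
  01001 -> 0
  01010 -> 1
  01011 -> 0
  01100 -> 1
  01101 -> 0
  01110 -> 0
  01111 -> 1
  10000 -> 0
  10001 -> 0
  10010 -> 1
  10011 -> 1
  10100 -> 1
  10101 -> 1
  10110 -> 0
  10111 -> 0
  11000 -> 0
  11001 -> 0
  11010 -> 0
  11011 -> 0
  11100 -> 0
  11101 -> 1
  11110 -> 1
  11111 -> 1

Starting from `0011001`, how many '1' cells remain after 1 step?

0011010
count of 1: 3

3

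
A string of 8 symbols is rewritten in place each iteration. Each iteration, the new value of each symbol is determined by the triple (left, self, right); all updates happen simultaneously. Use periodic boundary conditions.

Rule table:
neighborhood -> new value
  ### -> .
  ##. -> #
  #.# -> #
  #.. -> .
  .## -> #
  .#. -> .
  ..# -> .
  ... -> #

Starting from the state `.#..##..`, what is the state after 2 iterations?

....##.#
.##.###.

.##.###.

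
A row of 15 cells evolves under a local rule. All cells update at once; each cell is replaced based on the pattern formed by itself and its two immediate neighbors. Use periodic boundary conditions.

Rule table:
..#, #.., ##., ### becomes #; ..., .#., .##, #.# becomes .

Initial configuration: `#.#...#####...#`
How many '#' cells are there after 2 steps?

#..#.#.#####.#.
.##.....####...
count of #: 6

6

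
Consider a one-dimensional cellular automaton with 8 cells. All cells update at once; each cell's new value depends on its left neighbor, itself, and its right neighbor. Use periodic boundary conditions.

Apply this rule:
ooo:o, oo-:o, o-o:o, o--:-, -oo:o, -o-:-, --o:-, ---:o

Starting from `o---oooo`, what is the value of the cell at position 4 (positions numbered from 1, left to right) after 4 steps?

o

step 1: o-o-oooo
step 2: oo-ooooo
step 3: oooooooo
step 4: oooooooo
position 4 holds o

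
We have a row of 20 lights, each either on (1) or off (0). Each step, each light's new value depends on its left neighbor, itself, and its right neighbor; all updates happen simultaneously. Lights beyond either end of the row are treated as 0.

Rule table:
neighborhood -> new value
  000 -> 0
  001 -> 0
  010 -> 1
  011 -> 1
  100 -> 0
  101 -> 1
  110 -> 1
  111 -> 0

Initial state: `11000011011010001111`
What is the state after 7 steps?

11000010000010001001

11000011111110001001
11000010000010001001
11000010000010001001  (fixed point — unchanged through step 7)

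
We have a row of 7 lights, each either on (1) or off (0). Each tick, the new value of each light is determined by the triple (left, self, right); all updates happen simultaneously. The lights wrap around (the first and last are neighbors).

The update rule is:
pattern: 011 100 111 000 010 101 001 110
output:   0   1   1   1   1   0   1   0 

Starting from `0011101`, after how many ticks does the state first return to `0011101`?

1101001
1001110
1110100
0100111
0111010
1010011
0011101

7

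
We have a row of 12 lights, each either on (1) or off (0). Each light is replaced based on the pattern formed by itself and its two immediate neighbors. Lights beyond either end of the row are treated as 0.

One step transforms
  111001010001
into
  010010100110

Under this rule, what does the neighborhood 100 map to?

0

At position 3 the neighborhood is 100; the next row has 0 there.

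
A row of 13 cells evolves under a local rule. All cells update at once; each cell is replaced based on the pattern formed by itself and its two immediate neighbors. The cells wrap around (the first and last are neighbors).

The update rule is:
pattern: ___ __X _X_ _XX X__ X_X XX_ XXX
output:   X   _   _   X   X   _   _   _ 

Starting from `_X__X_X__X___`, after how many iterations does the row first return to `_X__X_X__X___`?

39

iteration 1: __X____X__XXX
iteration 2: X__XXX__X_X__
iteration 3: _X_X__X____X_
iteration 4: ____X__XXX__X
iteration 5: XXX__X_X__X__
iteration 6: X__X____X__X_
iteration 7: _X__XXX__X___
iteration 8: __X_X__X__XXX
iteration 9: X____X__X_X__
iteration 10: _XXX__X____X_
iteration 11: _X__X__XXX__X
iteration 12: __X__X_X__X__
iteration 13: X__X____X__XX
iteration 14: _X__XXX__X_X_
iteration 15: __X_X__X____X
iteration 16: X____X__XXX__
iteration 17: _XXX__X_X__X_
iteration 18: _X__X____X__X
iteration 19: __X__XXX__X__
iteration 20: X__X_X__X__XX
iteration 21: _X____X__X_X_
iteration 22: __XXX__X____X
iteration 23: X_X__X__XXX__
iteration 24: ___X__X_X__X_
iteration 25: XX__X____X__X
iteration 26: __X__XXX__X_X
iteration 27: X__X_X__X____
iteration 28: _X____X__XXX_
iteration 29: __XXX__X_X__X
iteration 30: X_X__X____X__
iteration 31: ___X__XXX__X_
iteration 32: XX__X_X__X__X
iteration 33: __X____X__X_X
iteration 34: X__XXX__X____
iteration 35: _X_X__X__XXX_
iteration 36: ____X__X_X__X
iteration 37: XXX__X____X__
iteration 38: X__X__XXX__X_
iteration 39: _X__X_X__X___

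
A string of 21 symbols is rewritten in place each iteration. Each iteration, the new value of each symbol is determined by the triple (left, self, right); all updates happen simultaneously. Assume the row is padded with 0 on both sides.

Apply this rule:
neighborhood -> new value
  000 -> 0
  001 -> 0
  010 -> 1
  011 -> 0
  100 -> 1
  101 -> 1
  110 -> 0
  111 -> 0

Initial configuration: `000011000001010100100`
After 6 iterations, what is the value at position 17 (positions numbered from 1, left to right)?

000000100001111110110
000000110000000001001
000000001000000001101
000000001100000000011
000000000010000000000
000000000011000000000
position 17 holds 0

0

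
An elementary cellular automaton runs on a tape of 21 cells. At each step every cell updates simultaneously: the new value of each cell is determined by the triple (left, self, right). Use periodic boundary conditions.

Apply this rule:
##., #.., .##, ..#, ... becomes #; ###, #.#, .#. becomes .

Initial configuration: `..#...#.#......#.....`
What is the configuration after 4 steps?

##.###...######.#####
.#.#.#####....#.#....
#....#...#####...####
#####.####...#####...

#####.####...#####...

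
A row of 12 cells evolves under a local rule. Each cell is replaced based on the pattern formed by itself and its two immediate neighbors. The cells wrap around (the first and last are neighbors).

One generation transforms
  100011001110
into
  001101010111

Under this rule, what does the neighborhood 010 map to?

0

At position 0 the neighborhood is 010; the next row has 0 there.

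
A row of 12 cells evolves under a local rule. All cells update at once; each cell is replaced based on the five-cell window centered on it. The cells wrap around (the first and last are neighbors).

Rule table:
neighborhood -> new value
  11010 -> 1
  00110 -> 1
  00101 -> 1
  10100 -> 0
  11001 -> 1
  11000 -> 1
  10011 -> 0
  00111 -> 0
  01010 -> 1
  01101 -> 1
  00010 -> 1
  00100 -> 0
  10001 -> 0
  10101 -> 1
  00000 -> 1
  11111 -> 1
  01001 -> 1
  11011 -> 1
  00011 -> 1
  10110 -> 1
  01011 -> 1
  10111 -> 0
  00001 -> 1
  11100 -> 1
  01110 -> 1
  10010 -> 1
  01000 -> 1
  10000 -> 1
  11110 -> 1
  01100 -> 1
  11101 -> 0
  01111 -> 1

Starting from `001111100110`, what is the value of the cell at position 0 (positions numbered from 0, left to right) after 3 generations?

0

010111110111
111011101010
010101011111
position 0 holds 0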